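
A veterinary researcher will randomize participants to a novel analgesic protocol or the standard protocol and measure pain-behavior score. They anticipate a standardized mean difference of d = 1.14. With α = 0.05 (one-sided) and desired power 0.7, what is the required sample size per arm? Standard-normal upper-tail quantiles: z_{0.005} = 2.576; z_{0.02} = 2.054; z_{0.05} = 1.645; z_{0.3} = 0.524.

n = 8 per group

For two independent groups with equal n: n = 2·((z_{α} + z_β) / d)².
z_{α} + z_β = 1.645 + 0.524 = 2.169.
n = 2 × (2.169 / 1.14)² = 2 × 1.903² = 2 × 3.62 = 7.2.
Round up to the next whole participant.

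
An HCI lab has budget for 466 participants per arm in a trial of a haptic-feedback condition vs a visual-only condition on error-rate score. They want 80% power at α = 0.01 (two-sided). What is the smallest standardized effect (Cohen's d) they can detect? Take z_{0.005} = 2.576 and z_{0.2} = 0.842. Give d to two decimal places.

d_min ≈ 0.22

For two independent groups of n = 466 each: d_min = (z_{α/2} + z_β)·√(2/n).
z-sum = 2.576 + 0.842 = 3.418.
d_min = 3.418 × √(2/466) = 3.418 × 0.0655 = 0.224.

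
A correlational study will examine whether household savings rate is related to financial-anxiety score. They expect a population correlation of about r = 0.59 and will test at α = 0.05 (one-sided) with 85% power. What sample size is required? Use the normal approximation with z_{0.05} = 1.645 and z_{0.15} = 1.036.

Fisher's z: C = ½·ln((1+r)/(1−r)) = ½·ln(3.8780) = 0.6777.
n = ((z_{α} + z_β)/C)² + 3.
(1.645 + 1.036) / 0.6777 = 2.681 / 0.6777 = 3.956.
n = 3.956² + 3 = 15.65 + 3 = 18.7.
Round up.

n = 19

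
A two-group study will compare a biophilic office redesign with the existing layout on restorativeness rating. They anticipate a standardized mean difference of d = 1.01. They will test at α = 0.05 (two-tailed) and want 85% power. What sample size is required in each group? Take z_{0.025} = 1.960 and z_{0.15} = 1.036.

n = 18 per group

For two independent groups with equal n: n = 2·((z_{α/2} + z_β) / d)².
z_{α/2} + z_β = 1.960 + 1.036 = 2.996.
n = 2 × (2.996 / 1.01)² = 2 × 2.966² = 2 × 8.80 = 17.6.
Round up to the next whole participant.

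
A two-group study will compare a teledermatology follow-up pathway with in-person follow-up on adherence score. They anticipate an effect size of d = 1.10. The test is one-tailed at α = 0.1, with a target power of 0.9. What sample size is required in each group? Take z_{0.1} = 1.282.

For two independent groups with equal n: n = 2·((z_{α} + z_β) / d)².
z_{α} + z_β = 1.282 + 1.282 = 2.564.
n = 2 × (2.564 / 1.10)² = 2 × 2.331² = 2 × 5.43 = 10.9.
Round up to the next whole participant.

n = 11 per group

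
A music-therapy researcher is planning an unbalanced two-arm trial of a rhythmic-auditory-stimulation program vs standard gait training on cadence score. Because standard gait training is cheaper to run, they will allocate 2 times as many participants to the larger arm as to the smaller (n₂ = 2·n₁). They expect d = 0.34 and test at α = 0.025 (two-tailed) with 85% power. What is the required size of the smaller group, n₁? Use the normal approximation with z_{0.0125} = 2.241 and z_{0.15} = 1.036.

n₁ = 140

With allocation ratio k = n₂/n₁ = 2, Var(x̄₁−x̄₂) = σ²(1/n₁ + 1/(k·n₁)) = σ²·(k+1)/(k·n₁).
So n₁ = (1 + 1/k)·((z_{α/2} + z_β)/d)² = 1.500 × (3.277/0.34)².
n₁ = 1.500 × 92.90 = 139.3.
Round up: n₁ = 140, giving n₂ = 2 × 140 = 280.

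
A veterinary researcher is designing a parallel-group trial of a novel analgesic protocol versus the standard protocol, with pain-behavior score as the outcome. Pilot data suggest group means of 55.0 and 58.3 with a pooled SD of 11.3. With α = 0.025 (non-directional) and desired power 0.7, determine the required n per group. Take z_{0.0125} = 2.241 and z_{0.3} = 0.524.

n = 180 per group

Cohen's d = |M₁ − M₂| / SD_pooled = |55.0 − 58.3| / 11.3 = 3.3 / 11.3 = 0.292.
For two independent groups with equal n: n = 2·((z_{α/2} + z_β) / d)².
z_{α/2} + z_β = 2.241 + 0.524 = 2.765.
n = 2 × (2.765 / 0.292)² = 2 × 9.469² = 2 × 89.67 = 179.3.
Round up to the next whole participant.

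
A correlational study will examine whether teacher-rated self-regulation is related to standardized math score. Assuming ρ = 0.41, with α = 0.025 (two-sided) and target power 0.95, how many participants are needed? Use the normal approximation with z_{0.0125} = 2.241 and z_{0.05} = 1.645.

n = 83

Fisher's z: C = ½·ln((1+r)/(1−r)) = ½·ln(2.3898) = 0.4356.
n = ((z_{α/2} + z_β)/C)² + 3.
(2.241 + 1.645) / 0.4356 = 3.886 / 0.4356 = 8.921.
n = 8.921² + 3 = 79.58 + 3 = 82.6.
Round up.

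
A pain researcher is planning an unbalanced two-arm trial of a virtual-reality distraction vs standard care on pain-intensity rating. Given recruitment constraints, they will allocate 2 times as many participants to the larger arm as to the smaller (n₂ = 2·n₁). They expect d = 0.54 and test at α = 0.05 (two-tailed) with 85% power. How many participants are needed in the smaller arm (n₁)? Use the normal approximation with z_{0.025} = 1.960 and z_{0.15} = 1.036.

n₁ = 47

With allocation ratio k = n₂/n₁ = 2, Var(x̄₁−x̄₂) = σ²(1/n₁ + 1/(k·n₁)) = σ²·(k+1)/(k·n₁).
So n₁ = (1 + 1/k)·((z_{α/2} + z_β)/d)² = 1.500 × (2.996/0.54)².
n₁ = 1.500 × 30.78 = 46.2.
Round up: n₁ = 47, giving n₂ = 2 × 47 = 94.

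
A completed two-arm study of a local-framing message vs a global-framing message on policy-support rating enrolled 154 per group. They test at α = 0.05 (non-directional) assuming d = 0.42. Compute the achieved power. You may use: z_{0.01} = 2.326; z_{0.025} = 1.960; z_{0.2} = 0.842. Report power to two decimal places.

power ≈ 0.96

For two equal groups, power = Φ(d·√(n/2) − z_{α/2}).
d·√(n/2) = 0.42 × √(154/2) = 0.42 × 8.775 = 3.685.
z_β = 3.685 − 1.960 = 1.725.
Power = Φ(1.725) = 0.958.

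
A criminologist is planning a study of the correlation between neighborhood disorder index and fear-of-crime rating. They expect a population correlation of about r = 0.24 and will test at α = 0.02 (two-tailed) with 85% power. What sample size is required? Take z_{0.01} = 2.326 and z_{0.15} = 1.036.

n = 192

Fisher's z: C = ½·ln((1+r)/(1−r)) = ½·ln(1.6316) = 0.2448.
n = ((z_{α/2} + z_β)/C)² + 3.
(2.326 + 1.036) / 0.2448 = 3.362 / 0.2448 = 13.734.
n = 13.734² + 3 = 188.61 + 3 = 191.6.
Round up.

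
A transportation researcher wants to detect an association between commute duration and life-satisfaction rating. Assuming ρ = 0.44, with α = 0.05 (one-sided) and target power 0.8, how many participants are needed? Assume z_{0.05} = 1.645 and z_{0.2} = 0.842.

Fisher's z: C = ½·ln((1+r)/(1−r)) = ½·ln(2.5714) = 0.4722.
n = ((z_{α} + z_β)/C)² + 3.
(1.645 + 0.842) / 0.4722 = 2.487 / 0.4722 = 5.267.
n = 5.267² + 3 = 27.74 + 3 = 30.7.
Round up.

n = 31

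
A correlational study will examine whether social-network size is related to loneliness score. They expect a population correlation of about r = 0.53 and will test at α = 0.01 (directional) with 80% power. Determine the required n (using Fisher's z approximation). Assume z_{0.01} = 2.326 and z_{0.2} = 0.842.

Fisher's z: C = ½·ln((1+r)/(1−r)) = ½·ln(3.2553) = 0.5901.
n = ((z_{α} + z_β)/C)² + 3.
(2.326 + 0.842) / 0.5901 = 3.168 / 0.5901 = 5.369.
n = 5.369² + 3 = 28.82 + 3 = 31.8.
Round up.

n = 32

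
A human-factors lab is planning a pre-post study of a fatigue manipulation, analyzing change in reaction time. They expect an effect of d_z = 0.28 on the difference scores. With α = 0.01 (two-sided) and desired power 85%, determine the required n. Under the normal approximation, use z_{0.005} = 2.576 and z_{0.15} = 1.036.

n = 167 pairs

For a paired (one-sample on differences) test: n = ((z_{α/2} + z_β) / d)².
z_{α/2} + z_β = 2.576 + 1.036 = 3.612.
n = (3.612 / 0.28)² = 12.900² = 166.41.
Round up.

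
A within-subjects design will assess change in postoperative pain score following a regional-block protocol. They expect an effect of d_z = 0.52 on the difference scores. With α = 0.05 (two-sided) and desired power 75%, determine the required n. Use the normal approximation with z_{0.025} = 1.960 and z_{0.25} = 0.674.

n = 26 pairs

For a paired (one-sample on differences) test: n = ((z_{α/2} + z_β) / d)².
z_{α/2} + z_β = 1.960 + 0.674 = 2.634.
n = (2.634 / 0.52)² = 5.065² = 25.66.
Round up.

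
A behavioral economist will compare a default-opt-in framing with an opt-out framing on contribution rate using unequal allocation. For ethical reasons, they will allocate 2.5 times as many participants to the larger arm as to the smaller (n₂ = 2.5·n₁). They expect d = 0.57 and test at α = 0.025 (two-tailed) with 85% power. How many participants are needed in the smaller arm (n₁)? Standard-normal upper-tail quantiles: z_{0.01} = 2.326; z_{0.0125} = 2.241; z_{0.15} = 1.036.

n₁ = 47

With allocation ratio k = n₂/n₁ = 2.5, Var(x̄₁−x̄₂) = σ²(1/n₁ + 1/(k·n₁)) = σ²·(k+1)/(k·n₁).
So n₁ = (1 + 1/k)·((z_{α/2} + z_β)/d)² = 1.400 × (3.277/0.57)².
n₁ = 1.400 × 33.05 = 46.3.
Round up: n₁ = 47, giving n₂ = ⌈2.5 × 47⌉ = ⌈117.5⌉ = 118.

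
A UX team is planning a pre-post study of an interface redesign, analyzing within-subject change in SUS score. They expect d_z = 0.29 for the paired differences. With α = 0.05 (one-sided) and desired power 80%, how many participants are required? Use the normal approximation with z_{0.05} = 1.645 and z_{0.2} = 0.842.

n = 74 pairs

For a paired (one-sample on differences) test: n = ((z_{α} + z_β) / d)².
z_{α} + z_β = 1.645 + 0.842 = 2.487.
n = (2.487 / 0.29)² = 8.576² = 73.55.
Round up.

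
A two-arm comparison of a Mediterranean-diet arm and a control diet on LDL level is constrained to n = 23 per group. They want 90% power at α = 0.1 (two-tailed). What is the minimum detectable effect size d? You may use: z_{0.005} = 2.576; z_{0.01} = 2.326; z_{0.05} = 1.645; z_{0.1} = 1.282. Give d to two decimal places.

d_min ≈ 0.86

For two independent groups of n = 23 each: d_min = (z_{α/2} + z_β)·√(2/n).
z-sum = 1.645 + 1.282 = 2.927.
d_min = 2.927 × √(2/23) = 2.927 × 0.2949 = 0.863.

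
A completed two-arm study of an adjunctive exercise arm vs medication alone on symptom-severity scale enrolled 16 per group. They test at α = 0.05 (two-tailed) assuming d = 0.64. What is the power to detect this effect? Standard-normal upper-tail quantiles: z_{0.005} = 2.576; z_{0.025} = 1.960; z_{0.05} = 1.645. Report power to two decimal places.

For two equal groups, power = Φ(d·√(n/2) − z_{α/2}).
d·√(n/2) = 0.64 × √(16/2) = 0.64 × 2.828 = 1.810.
z_β = 1.810 − 1.960 = -0.150.
Power = Φ(-0.150) = 0.440.

power ≈ 0.44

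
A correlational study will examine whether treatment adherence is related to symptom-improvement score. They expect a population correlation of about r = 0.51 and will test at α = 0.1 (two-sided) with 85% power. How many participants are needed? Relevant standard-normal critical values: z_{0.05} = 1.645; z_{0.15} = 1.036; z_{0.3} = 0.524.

Fisher's z: C = ½·ln((1+r)/(1−r)) = ½·ln(3.0816) = 0.5627.
n = ((z_{α/2} + z_β)/C)² + 3.
(1.645 + 1.036) / 0.5627 = 2.681 / 0.5627 = 4.765.
n = 4.765² + 3 = 22.70 + 3 = 25.7.
Round up.

n = 26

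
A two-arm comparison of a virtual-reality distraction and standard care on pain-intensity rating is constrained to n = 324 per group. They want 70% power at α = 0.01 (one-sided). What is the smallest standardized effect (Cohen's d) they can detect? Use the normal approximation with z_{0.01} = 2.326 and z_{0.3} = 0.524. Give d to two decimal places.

For two independent groups of n = 324 each: d_min = (z_{α} + z_β)·√(2/n).
z-sum = 2.326 + 0.524 = 2.850.
d_min = 2.850 × √(2/324) = 2.850 × 0.0786 = 0.224.

d_min ≈ 0.22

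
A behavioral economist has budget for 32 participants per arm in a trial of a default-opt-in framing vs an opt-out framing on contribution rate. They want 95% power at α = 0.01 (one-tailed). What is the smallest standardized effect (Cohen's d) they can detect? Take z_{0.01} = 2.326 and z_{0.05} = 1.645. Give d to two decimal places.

For two independent groups of n = 32 each: d_min = (z_{α} + z_β)·√(2/n).
z-sum = 2.326 + 1.645 = 3.971.
d_min = 3.971 × √(2/32) = 3.971 × 0.2500 = 0.993.

d_min ≈ 0.99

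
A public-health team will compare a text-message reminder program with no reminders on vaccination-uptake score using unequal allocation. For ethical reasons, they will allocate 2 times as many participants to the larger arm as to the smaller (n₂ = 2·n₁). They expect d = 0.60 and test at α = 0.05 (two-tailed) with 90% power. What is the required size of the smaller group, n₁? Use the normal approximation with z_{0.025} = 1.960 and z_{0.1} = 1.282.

With allocation ratio k = n₂/n₁ = 2, Var(x̄₁−x̄₂) = σ²(1/n₁ + 1/(k·n₁)) = σ²·(k+1)/(k·n₁).
So n₁ = (1 + 1/k)·((z_{α/2} + z_β)/d)² = 1.500 × (3.242/0.60)².
n₁ = 1.500 × 29.20 = 43.8.
Round up: n₁ = 44, giving n₂ = 2 × 44 = 88.

n₁ = 44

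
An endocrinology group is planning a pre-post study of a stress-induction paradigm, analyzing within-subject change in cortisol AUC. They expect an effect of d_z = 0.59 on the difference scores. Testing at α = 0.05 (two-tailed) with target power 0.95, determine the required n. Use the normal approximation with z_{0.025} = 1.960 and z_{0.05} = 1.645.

n = 38 pairs

For a paired (one-sample on differences) test: n = ((z_{α/2} + z_β) / d)².
z_{α/2} + z_β = 1.960 + 1.645 = 3.605.
n = (3.605 / 0.59)² = 6.110² = 37.33.
Round up.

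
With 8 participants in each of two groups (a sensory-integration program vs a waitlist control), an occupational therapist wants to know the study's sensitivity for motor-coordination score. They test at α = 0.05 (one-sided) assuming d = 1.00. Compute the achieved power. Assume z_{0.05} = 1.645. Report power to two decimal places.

For two equal groups, power = Φ(d·√(n/2) − z_{α}).
d·√(n/2) = 1.00 × √(8/2) = 1.00 × 2.000 = 2.000.
z_β = 2.000 − 1.645 = 0.355.
Power = Φ(0.355) = 0.639.

power ≈ 0.64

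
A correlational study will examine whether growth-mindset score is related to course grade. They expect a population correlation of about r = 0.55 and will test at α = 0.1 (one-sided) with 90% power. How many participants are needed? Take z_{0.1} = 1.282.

Fisher's z: C = ½·ln((1+r)/(1−r)) = ½·ln(3.4444) = 0.6184.
n = ((z_{α} + z_β)/C)² + 3.
(1.282 + 1.282) / 0.6184 = 2.564 / 0.6184 = 4.146.
n = 4.146² + 3 = 17.19 + 3 = 20.2.
Round up.

n = 21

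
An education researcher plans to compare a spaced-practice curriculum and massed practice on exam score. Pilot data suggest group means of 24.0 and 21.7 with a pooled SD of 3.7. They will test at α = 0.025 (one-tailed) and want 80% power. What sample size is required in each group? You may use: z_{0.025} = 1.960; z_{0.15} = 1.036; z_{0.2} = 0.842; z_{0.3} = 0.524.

n = 41 per group

Cohen's d = |M₁ − M₂| / SD_pooled = |24.0 − 21.7| / 3.7 = 2.3 / 3.7 = 0.622.
For two independent groups with equal n: n = 2·((z_{α} + z_β) / d)².
z_{α} + z_β = 1.960 + 0.842 = 2.802.
n = 2 × (2.802 / 0.622)² = 2 × 4.505² = 2 × 20.29 = 40.6.
Round up to the next whole participant.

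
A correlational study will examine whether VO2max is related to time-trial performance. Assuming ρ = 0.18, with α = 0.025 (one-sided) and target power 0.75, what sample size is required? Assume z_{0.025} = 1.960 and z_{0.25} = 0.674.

Fisher's z: C = ½·ln((1+r)/(1−r)) = ½·ln(1.4390) = 0.1820.
n = ((z_{α} + z_β)/C)² + 3.
(1.960 + 0.674) / 0.1820 = 2.634 / 0.1820 = 14.473.
n = 14.473² + 3 = 209.45 + 3 = 212.5.
Round up.

n = 213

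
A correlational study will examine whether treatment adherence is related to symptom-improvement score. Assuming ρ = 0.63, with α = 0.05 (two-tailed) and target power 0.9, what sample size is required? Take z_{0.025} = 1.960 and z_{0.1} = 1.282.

n = 23

Fisher's z: C = ½·ln((1+r)/(1−r)) = ½·ln(4.4054) = 0.7414.
n = ((z_{α/2} + z_β)/C)² + 3.
(1.960 + 1.282) / 0.7414 = 3.242 / 0.7414 = 4.373.
n = 4.373² + 3 = 19.12 + 3 = 22.1.
Round up.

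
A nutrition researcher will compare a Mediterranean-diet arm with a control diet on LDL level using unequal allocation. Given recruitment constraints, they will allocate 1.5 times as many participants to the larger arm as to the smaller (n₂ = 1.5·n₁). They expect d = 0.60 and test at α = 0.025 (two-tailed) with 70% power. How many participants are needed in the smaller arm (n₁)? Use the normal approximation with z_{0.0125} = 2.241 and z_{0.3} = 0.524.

n₁ = 36

With allocation ratio k = n₂/n₁ = 1.5, Var(x̄₁−x̄₂) = σ²(1/n₁ + 1/(k·n₁)) = σ²·(k+1)/(k·n₁).
So n₁ = (1 + 1/k)·((z_{α/2} + z_β)/d)² = 1.667 × (2.765/0.60)².
n₁ = 1.667 × 21.24 = 35.4.
Round up: n₁ = 36, giving n₂ = 1.5 × 36 = 54.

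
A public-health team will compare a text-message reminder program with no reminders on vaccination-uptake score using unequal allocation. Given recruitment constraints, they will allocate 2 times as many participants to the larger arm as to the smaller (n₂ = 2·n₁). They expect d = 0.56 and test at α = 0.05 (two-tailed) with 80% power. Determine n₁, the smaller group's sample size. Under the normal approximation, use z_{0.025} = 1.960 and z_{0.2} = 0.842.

n₁ = 38

With allocation ratio k = n₂/n₁ = 2, Var(x̄₁−x̄₂) = σ²(1/n₁ + 1/(k·n₁)) = σ²·(k+1)/(k·n₁).
So n₁ = (1 + 1/k)·((z_{α/2} + z_β)/d)² = 1.500 × (2.802/0.56)².
n₁ = 1.500 × 25.04 = 37.6.
Round up: n₁ = 38, giving n₂ = 2 × 38 = 76.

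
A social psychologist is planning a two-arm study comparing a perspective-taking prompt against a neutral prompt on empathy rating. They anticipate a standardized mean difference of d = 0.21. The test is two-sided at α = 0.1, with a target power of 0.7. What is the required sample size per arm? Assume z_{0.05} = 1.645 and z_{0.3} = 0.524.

n = 214 per group

For two independent groups with equal n: n = 2·((z_{α/2} + z_β) / d)².
z_{α/2} + z_β = 1.645 + 0.524 = 2.169.
n = 2 × (2.169 / 0.21)² = 2 × 10.329² = 2 × 106.68 = 213.4.
Round up to the next whole participant.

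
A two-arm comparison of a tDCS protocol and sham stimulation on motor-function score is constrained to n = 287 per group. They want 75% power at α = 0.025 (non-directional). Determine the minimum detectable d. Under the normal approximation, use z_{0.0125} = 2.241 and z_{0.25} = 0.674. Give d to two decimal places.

d_min ≈ 0.24

For two independent groups of n = 287 each: d_min = (z_{α/2} + z_β)·√(2/n).
z-sum = 2.241 + 0.674 = 2.915.
d_min = 2.915 × √(2/287) = 2.915 × 0.0835 = 0.243.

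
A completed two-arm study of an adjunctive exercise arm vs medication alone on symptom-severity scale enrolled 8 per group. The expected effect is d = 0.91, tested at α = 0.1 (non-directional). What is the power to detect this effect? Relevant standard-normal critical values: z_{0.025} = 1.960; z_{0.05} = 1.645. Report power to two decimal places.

For two equal groups, power = Φ(d·√(n/2) − z_{α/2}).
d·√(n/2) = 0.91 × √(8/2) = 0.91 × 2.000 = 1.820.
z_β = 1.820 − 1.645 = 0.175.
Power = Φ(0.175) = 0.569.

power ≈ 0.57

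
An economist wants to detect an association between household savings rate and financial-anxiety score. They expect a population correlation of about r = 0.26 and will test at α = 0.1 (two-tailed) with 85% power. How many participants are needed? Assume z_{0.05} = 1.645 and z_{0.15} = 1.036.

Fisher's z: C = ½·ln((1+r)/(1−r)) = ½·ln(1.7027) = 0.2661.
n = ((z_{α/2} + z_β)/C)² + 3.
(1.645 + 1.036) / 0.2661 = 2.681 / 0.2661 = 10.075.
n = 10.075² + 3 = 101.51 + 3 = 104.5.
Round up.

n = 105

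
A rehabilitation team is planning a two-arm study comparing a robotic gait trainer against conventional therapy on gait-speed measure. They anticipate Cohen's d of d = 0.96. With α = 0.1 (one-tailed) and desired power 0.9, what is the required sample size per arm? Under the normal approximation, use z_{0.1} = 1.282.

For two independent groups with equal n: n = 2·((z_{α} + z_β) / d)².
z_{α} + z_β = 1.282 + 1.282 = 2.564.
n = 2 × (2.564 / 0.96)² = 2 × 2.671² = 2 × 7.13 = 14.3.
Round up to the next whole participant.

n = 15 per group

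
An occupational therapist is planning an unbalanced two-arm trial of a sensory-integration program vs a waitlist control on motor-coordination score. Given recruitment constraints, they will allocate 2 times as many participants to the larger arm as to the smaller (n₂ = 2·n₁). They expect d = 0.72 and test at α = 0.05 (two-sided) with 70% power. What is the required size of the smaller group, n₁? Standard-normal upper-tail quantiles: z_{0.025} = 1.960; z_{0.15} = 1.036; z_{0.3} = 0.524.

With allocation ratio k = n₂/n₁ = 2, Var(x̄₁−x̄₂) = σ²(1/n₁ + 1/(k·n₁)) = σ²·(k+1)/(k·n₁).
So n₁ = (1 + 1/k)·((z_{α/2} + z_β)/d)² = 1.500 × (2.484/0.72)².
n₁ = 1.500 × 11.90 = 17.9.
Round up: n₁ = 18, giving n₂ = 2 × 18 = 36.

n₁ = 18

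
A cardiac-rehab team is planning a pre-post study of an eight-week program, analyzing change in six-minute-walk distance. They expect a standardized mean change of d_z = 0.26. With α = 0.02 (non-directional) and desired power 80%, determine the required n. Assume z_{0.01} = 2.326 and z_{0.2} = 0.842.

n = 149 pairs

For a paired (one-sample on differences) test: n = ((z_{α/2} + z_β) / d)².
z_{α/2} + z_β = 2.326 + 0.842 = 3.168.
n = (3.168 / 0.26)² = 12.185² = 148.46.
Round up.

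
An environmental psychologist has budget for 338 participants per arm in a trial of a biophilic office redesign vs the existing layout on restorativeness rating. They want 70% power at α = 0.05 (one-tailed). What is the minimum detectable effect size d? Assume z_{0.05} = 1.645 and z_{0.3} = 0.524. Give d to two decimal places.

For two independent groups of n = 338 each: d_min = (z_{α} + z_β)·√(2/n).
z-sum = 1.645 + 0.524 = 2.169.
d_min = 2.169 × √(2/338) = 2.169 × 0.0769 = 0.167.

d_min ≈ 0.17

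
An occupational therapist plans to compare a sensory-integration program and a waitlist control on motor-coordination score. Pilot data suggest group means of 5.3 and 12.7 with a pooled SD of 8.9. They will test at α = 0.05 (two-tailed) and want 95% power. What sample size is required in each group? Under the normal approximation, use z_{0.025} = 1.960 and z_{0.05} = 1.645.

n = 38 per group

Cohen's d = |M₁ − M₂| / SD_pooled = |5.3 − 12.7| / 8.9 = 7.4 / 8.9 = 0.831.
For two independent groups with equal n: n = 2·((z_{α/2} + z_β) / d)².
z_{α/2} + z_β = 1.960 + 1.645 = 3.605.
n = 2 × (3.605 / 0.831)² = 2 × 4.338² = 2 × 18.82 = 37.6.
Round up to the next whole participant.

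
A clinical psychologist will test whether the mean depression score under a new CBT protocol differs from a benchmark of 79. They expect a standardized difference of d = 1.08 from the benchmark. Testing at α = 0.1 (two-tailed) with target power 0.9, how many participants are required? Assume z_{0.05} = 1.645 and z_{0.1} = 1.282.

For a one-sample test: n = ((z_{α/2} + z_β) / d)².
z_{α/2} + z_β = 1.645 + 1.282 = 2.927.
n = (2.927 / 1.08)² = 2.710² = 7.35.
Round up.

n = 8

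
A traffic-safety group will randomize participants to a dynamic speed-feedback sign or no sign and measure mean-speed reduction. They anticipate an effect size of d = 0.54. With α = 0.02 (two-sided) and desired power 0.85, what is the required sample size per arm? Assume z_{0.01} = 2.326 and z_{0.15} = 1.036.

n = 78 per group

For two independent groups with equal n: n = 2·((z_{α/2} + z_β) / d)².
z_{α/2} + z_β = 2.326 + 1.036 = 3.362.
n = 2 × (3.362 / 0.54)² = 2 × 6.226² = 2 × 38.76 = 77.5.
Round up to the next whole participant.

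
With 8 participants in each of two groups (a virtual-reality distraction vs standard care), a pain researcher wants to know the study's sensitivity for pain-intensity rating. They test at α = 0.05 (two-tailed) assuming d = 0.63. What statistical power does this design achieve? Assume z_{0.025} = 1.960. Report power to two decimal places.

power ≈ 0.24

For two equal groups, power = Φ(d·√(n/2) − z_{α/2}).
d·√(n/2) = 0.63 × √(8/2) = 0.63 × 2.000 = 1.260.
z_β = 1.260 − 1.960 = -0.700.
Power = Φ(-0.700) = 0.242.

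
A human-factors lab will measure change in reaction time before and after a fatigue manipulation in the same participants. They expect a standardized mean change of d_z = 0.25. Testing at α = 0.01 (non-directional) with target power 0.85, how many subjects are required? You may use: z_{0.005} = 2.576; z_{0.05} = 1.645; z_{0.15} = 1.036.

n = 209 pairs

For a paired (one-sample on differences) test: n = ((z_{α/2} + z_β) / d)².
z_{α/2} + z_β = 2.576 + 1.036 = 3.612.
n = (3.612 / 0.25)² = 14.448² = 208.74.
Round up.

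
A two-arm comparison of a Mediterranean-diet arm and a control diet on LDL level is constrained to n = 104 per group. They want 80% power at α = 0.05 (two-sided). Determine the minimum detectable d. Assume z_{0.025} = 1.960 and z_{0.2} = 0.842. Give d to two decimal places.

For two independent groups of n = 104 each: d_min = (z_{α/2} + z_β)·√(2/n).
z-sum = 1.960 + 0.842 = 2.802.
d_min = 2.802 × √(2/104) = 2.802 × 0.1387 = 0.389.

d_min ≈ 0.39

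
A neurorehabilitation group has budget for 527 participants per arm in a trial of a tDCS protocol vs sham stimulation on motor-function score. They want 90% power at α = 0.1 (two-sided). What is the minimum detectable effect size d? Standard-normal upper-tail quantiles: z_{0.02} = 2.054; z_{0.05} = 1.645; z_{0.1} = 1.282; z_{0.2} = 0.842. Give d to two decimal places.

d_min ≈ 0.18

For two independent groups of n = 527 each: d_min = (z_{α/2} + z_β)·√(2/n).
z-sum = 1.645 + 1.282 = 2.927.
d_min = 2.927 × √(2/527) = 2.927 × 0.0616 = 0.180.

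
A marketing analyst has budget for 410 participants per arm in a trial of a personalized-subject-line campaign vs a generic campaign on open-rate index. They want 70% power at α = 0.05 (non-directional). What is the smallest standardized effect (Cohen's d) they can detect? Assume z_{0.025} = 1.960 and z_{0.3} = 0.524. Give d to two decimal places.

For two independent groups of n = 410 each: d_min = (z_{α/2} + z_β)·√(2/n).
z-sum = 1.960 + 0.524 = 2.484.
d_min = 2.484 × √(2/410) = 2.484 × 0.0698 = 0.173.

d_min ≈ 0.17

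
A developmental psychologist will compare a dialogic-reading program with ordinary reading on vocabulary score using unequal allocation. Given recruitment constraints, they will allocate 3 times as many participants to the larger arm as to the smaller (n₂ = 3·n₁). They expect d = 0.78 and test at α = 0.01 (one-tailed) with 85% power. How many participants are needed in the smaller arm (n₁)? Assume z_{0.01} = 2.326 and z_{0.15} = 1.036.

With allocation ratio k = n₂/n₁ = 3, Var(x̄₁−x̄₂) = σ²(1/n₁ + 1/(k·n₁)) = σ²·(k+1)/(k·n₁).
So n₁ = (1 + 1/k)·((z_{α} + z_β)/d)² = 1.333 × (3.362/0.78)².
n₁ = 1.333 × 18.58 = 24.8.
Round up: n₁ = 25, giving n₂ = 3 × 25 = 75.

n₁ = 25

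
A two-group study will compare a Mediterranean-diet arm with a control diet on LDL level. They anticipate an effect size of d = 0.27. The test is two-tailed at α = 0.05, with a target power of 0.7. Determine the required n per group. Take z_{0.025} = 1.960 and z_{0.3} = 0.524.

n = 170 per group

For two independent groups with equal n: n = 2·((z_{α/2} + z_β) / d)².
z_{α/2} + z_β = 1.960 + 0.524 = 2.484.
n = 2 × (2.484 / 0.27)² = 2 × 9.200² = 2 × 84.64 = 169.3.
Round up to the next whole participant.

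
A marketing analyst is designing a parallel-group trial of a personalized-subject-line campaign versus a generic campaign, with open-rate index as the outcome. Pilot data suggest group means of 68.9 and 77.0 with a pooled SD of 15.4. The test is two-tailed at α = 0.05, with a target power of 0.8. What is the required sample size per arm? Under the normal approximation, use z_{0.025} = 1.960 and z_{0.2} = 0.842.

Cohen's d = |M₁ − M₂| / SD_pooled = |68.9 − 77.0| / 15.4 = 8.1 / 15.4 = 0.526.
For two independent groups with equal n: n = 2·((z_{α/2} + z_β) / d)².
z_{α/2} + z_β = 1.960 + 0.842 = 2.802.
n = 2 × (2.802 / 0.526)² = 2 × 5.327² = 2 × 28.38 = 56.8.
Round up to the next whole participant.

n = 57 per group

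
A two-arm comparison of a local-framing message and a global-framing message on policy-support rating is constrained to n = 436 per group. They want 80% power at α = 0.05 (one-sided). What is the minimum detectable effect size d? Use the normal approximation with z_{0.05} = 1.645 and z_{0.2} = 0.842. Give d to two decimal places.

d_min ≈ 0.17

For two independent groups of n = 436 each: d_min = (z_{α} + z_β)·√(2/n).
z-sum = 1.645 + 0.842 = 2.487.
d_min = 2.487 × √(2/436) = 2.487 × 0.0677 = 0.168.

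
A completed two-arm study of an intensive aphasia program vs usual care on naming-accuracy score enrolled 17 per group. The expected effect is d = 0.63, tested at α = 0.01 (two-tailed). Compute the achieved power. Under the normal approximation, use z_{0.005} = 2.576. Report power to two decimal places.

power ≈ 0.23

For two equal groups, power = Φ(d·√(n/2) − z_{α/2}).
d·√(n/2) = 0.63 × √(17/2) = 0.63 × 2.915 = 1.837.
z_β = 1.837 − 2.576 = -0.739.
Power = Φ(-0.739) = 0.230.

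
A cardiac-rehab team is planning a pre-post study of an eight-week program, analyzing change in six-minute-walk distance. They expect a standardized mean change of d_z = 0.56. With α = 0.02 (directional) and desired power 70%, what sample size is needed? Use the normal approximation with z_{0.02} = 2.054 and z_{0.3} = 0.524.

n = 22 pairs

For a paired (one-sample on differences) test: n = ((z_{α} + z_β) / d)².
z_{α} + z_β = 2.054 + 0.524 = 2.578.
n = (2.578 / 0.56)² = 4.604² = 21.19.
Round up.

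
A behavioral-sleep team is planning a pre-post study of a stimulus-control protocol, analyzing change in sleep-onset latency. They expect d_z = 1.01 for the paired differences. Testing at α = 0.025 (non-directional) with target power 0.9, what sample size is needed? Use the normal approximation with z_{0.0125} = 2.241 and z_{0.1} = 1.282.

For a paired (one-sample on differences) test: n = ((z_{α/2} + z_β) / d)².
z_{α/2} + z_β = 2.241 + 1.282 = 3.523.
n = (3.523 / 1.01)² = 3.488² = 12.17.
Round up.

n = 13 pairs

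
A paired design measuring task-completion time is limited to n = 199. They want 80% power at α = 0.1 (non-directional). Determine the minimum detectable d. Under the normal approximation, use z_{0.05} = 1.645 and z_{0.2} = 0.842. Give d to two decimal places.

For a single sample (or paired design) of n = 199: d_min = (z_{α/2} + z_β)/√n.
z-sum = 1.645 + 0.842 = 2.487.
d_min = 2.487 / √199 = 2.487 / 14.107 = 0.176.

d_min ≈ 0.18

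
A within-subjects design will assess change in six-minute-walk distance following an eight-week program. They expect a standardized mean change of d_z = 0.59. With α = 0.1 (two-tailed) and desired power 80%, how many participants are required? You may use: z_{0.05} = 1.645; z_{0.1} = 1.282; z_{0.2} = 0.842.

For a paired (one-sample on differences) test: n = ((z_{α/2} + z_β) / d)².
z_{α/2} + z_β = 1.645 + 0.842 = 2.487.
n = (2.487 / 0.59)² = 4.215² = 17.77.
Round up.

n = 18 pairs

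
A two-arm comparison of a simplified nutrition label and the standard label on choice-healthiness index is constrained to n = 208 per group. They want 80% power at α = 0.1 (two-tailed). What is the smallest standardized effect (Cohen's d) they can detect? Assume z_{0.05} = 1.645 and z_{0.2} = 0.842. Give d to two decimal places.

d_min ≈ 0.24

For two independent groups of n = 208 each: d_min = (z_{α/2} + z_β)·√(2/n).
z-sum = 1.645 + 0.842 = 2.487.
d_min = 2.487 × √(2/208) = 2.487 × 0.0981 = 0.244.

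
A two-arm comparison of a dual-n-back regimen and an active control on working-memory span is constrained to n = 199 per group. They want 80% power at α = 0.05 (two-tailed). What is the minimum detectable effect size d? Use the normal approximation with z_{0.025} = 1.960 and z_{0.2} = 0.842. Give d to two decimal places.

d_min ≈ 0.28

For two independent groups of n = 199 each: d_min = (z_{α/2} + z_β)·√(2/n).
z-sum = 1.960 + 0.842 = 2.802.
d_min = 2.802 × √(2/199) = 2.802 × 0.1003 = 0.281.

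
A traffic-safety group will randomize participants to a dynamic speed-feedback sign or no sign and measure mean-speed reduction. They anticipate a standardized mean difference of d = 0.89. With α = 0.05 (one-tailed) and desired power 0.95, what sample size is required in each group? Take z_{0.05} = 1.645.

For two independent groups with equal n: n = 2·((z_{α} + z_β) / d)².
z_{α} + z_β = 1.645 + 1.645 = 3.290.
n = 2 × (3.290 / 0.89)² = 2 × 3.697² = 2 × 13.67 = 27.3.
Round up to the next whole participant.

n = 28 per group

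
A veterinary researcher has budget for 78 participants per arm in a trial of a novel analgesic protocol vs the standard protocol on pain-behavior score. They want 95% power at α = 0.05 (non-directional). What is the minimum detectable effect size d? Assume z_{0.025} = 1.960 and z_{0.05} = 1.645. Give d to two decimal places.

For two independent groups of n = 78 each: d_min = (z_{α/2} + z_β)·√(2/n).
z-sum = 1.960 + 1.645 = 3.605.
d_min = 3.605 × √(2/78) = 3.605 × 0.1601 = 0.577.

d_min ≈ 0.58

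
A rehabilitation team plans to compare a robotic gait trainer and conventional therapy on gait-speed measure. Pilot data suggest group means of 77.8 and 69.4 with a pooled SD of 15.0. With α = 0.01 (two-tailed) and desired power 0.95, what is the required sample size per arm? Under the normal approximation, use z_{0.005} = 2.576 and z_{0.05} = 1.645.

n = 114 per group

Cohen's d = |M₁ − M₂| / SD_pooled = |77.8 − 69.4| / 15.0 = 8.4 / 15.0 = 0.560.
For two independent groups with equal n: n = 2·((z_{α/2} + z_β) / d)².
z_{α/2} + z_β = 2.576 + 1.645 = 4.221.
n = 2 × (4.221 / 0.560)² = 2 × 7.537² = 2 × 56.81 = 113.6.
Round up to the next whole participant.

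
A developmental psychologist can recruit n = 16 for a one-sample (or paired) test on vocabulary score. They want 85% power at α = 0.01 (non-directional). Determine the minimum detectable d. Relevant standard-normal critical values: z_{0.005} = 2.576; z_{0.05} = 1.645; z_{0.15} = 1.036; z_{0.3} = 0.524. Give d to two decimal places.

For a single sample (or paired design) of n = 16: d_min = (z_{α/2} + z_β)/√n.
z-sum = 2.576 + 1.036 = 3.612.
d_min = 3.612 / √16 = 3.612 / 4.000 = 0.903.

d_min ≈ 0.90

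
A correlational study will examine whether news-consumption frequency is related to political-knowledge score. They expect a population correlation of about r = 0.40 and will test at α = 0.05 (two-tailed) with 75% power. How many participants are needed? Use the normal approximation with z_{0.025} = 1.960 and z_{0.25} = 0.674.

n = 42

Fisher's z: C = ½·ln((1+r)/(1−r)) = ½·ln(2.3333) = 0.4236.
n = ((z_{α/2} + z_β)/C)² + 3.
(1.960 + 0.674) / 0.4236 = 2.634 / 0.4236 = 6.218.
n = 6.218² + 3 = 38.67 + 3 = 41.7.
Round up.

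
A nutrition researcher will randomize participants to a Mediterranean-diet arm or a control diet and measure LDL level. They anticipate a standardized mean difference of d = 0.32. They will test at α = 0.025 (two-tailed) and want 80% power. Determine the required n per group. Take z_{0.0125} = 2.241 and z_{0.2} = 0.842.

For two independent groups with equal n: n = 2·((z_{α/2} + z_β) / d)².
z_{α/2} + z_β = 2.241 + 0.842 = 3.083.
n = 2 × (3.083 / 0.32)² = 2 × 9.634² = 2 × 92.82 = 185.6.
Round up to the next whole participant.

n = 186 per group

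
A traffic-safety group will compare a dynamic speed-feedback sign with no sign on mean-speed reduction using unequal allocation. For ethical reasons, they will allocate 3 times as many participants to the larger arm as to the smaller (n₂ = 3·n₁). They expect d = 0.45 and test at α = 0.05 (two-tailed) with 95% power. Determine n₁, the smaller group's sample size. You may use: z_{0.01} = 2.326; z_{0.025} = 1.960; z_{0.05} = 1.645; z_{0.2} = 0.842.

With allocation ratio k = n₂/n₁ = 3, Var(x̄₁−x̄₂) = σ²(1/n₁ + 1/(k·n₁)) = σ²·(k+1)/(k·n₁).
So n₁ = (1 + 1/k)·((z_{α/2} + z_β)/d)² = 1.333 × (3.605/0.45)².
n₁ = 1.333 × 64.18 = 85.6.
Round up: n₁ = 86, giving n₂ = 3 × 86 = 258.

n₁ = 86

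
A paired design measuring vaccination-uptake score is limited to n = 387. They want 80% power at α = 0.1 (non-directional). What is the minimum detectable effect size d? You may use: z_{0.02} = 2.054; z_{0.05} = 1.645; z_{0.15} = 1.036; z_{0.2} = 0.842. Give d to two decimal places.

d_min ≈ 0.13

For a single sample (or paired design) of n = 387: d_min = (z_{α/2} + z_β)/√n.
z-sum = 1.645 + 0.842 = 2.487.
d_min = 2.487 / √387 = 2.487 / 19.672 = 0.126.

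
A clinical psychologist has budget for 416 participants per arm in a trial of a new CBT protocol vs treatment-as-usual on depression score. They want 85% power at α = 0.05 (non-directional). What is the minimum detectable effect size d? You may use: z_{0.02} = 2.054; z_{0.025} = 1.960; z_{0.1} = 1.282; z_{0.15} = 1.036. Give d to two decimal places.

d_min ≈ 0.21

For two independent groups of n = 416 each: d_min = (z_{α/2} + z_β)·√(2/n).
z-sum = 1.960 + 1.036 = 2.996.
d_min = 2.996 × √(2/416) = 2.996 × 0.0693 = 0.208.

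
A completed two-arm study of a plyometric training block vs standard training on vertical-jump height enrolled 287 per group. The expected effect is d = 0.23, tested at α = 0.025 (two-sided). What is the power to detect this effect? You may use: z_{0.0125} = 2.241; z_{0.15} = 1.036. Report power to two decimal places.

power ≈ 0.70

For two equal groups, power = Φ(d·√(n/2) − z_{α/2}).
d·√(n/2) = 0.23 × √(287/2) = 0.23 × 11.979 = 2.755.
z_β = 2.755 − 2.241 = 0.514.
Power = Φ(0.514) = 0.696.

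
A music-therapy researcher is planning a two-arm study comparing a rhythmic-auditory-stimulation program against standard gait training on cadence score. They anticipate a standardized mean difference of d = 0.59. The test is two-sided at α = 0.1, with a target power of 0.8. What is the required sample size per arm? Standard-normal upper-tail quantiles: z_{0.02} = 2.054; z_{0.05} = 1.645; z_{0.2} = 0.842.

n = 36 per group

For two independent groups with equal n: n = 2·((z_{α/2} + z_β) / d)².
z_{α/2} + z_β = 1.645 + 0.842 = 2.487.
n = 2 × (2.487 / 0.59)² = 2 × 4.215² = 2 × 17.77 = 35.5.
Round up to the next whole participant.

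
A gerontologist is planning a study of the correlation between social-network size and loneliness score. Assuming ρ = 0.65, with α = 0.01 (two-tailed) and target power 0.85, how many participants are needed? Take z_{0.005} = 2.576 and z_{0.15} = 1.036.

n = 25

Fisher's z: C = ½·ln((1+r)/(1−r)) = ½·ln(4.7143) = 0.7753.
n = ((z_{α/2} + z_β)/C)² + 3.
(2.576 + 1.036) / 0.7753 = 3.612 / 0.7753 = 4.659.
n = 4.659² + 3 = 21.70 + 3 = 24.7.
Round up.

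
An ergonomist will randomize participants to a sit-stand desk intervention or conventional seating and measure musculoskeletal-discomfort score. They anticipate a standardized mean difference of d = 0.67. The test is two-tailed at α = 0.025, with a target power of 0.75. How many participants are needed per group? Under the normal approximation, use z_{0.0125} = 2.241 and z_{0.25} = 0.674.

n = 38 per group

For two independent groups with equal n: n = 2·((z_{α/2} + z_β) / d)².
z_{α/2} + z_β = 2.241 + 0.674 = 2.915.
n = 2 × (2.915 / 0.67)² = 2 × 4.351² = 2 × 18.93 = 37.9.
Round up to the next whole participant.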